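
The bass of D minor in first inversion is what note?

F

The third of D minor (D–F–A) is F; that is the bass in first inversion.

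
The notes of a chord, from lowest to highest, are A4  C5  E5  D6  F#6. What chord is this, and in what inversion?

Reducing to letter names: A, C, E, D, F#. These stack in thirds as D–F#–A–C–E — a D dominant ninth chord.
The lowest note is A, the fifth of the chord, so this is second inversion.

D dominant ninth, second inversion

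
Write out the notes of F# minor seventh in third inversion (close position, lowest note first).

The chord tones are F#–A–C#–E. With the seventh (E) lowest for third inversion: E, F#, A, C#.

E, F#, A, C#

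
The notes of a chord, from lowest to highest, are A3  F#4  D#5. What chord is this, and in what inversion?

D# diminished, second inversion

The pitch classes A, F#, D# arrange in thirds as D#–F#–A: a D# diminished triad.
With the fifth (A) in the bass, the chord is in second inversion (figured bass 6/4).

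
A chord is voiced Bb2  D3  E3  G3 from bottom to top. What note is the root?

Bb, D, E, G are the tones of an E half-diminished seventh chord (E–G–Bb–D), making E the root.

E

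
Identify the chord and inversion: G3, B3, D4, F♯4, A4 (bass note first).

G major ninth, root position

The pitch classes G, B, D, F#, A arrange in thirds as G–B–D–F#–A: a G major ninth chord.
With the root (G) in the bass, the chord is in root position.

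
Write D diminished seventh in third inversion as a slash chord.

Third inversion of D diminished seventh has the seventh (Cb) in the bass. As a slash chord: Ddim7/Cb.

Ddim7/Cb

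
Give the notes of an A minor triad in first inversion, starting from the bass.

C, E, A

Spelling A minor: A–C–E. In first inversion the third is bass, giving C, E, A from the bottom.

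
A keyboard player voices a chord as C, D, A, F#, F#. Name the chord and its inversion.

The distinct note names are C, D, A, F#. Stacked in thirds they read D–F#–A–C, which is a dominant seventh chord on D.
With the seventh (C) in the bass, the chord is in third inversion (figured bass 4/2).

D dominant seventh, third inversion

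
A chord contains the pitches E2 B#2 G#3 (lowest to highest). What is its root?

E

E, B#, G# are the tones of an E augmented triad (E–G#–B#), making E the root.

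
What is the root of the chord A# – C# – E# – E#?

Reordering A#, C#, E# into stacked thirds gives A#–C#–E#; the bottom of that stack, A#, is the root.

A#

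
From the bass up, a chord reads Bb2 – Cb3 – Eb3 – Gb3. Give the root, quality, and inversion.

The pitch classes Bb, Cb, Eb, Gb arrange in thirds as Cb–Eb–Gb–Bb: a Cb major seventh chord.
Bb is the seventh of Cb major seventh; seventh in the bass means third inversion (figured bass 4/2).

Cb major seventh, third inversion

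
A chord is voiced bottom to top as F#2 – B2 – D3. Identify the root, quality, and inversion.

The distinct note names are F#, B, D. Stacked in thirds they read B–D–F#, which is a minor triad on B.
With the fifth (F#) in the bass, the chord is in second inversion (figured bass 6/4).

B minor, second inversion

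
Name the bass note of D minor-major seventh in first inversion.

D minor-major seventh is D–F–A–C#. First inversion places the third in the bass: F.

F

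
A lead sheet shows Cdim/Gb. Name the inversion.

Cdim/Gb means C diminished with Gb in the bass. Gb is the fifth of C diminished (C–Eb–Gb), so this is second inversion.

second inversion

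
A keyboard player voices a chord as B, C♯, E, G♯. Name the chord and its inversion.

The pitch classes B, C#, E, G# arrange in thirds as C#–E–G#–B: a C# minor seventh chord.
B is the seventh of C# minor seventh; seventh in the bass means third inversion (figured bass 4/2).

C# minor seventh, third inversion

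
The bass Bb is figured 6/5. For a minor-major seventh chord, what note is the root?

G

The figures 6/5 mean the third of the chord is in the bass. If Bb is the third of a minor-major seventh chord, the root is G (chord tones G–Bb–D–F#).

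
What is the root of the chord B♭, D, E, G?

E

Reordering Bb, D, E, G into stacked thirds gives E–G–Bb–D; the bottom of that stack, E, is the root.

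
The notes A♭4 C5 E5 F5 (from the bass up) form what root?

Ab, C, E, F are the tones of an F minor-major seventh chord (F–Ab–C–E), making F the root.

F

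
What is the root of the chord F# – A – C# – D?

D

Reordering F#, A, C#, D into stacked thirds gives D–F#–A–C#; the bottom of that stack, D, is the root.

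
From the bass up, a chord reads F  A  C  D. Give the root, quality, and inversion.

D minor seventh, first inversion

The distinct note names are F, A, C, D. Stacked in thirds they read D–F–A–C, which is a minor seventh chord on D.
With the third (F) in the bass, the chord is in first inversion (figured bass 6/5).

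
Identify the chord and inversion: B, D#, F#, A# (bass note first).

B major seventh, root position

The distinct note names are B, D#, F#, A#. Stacked in thirds they read B–D#–F#–A#, which is a major seventh chord on B.
B is the root of B major seventh; root in the bass means root position (figured bass 7).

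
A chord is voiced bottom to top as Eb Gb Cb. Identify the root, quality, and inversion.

Cb major, first inversion

The distinct note names are Eb, Gb, Cb. Stacked in thirds they read Cb–Eb–Gb, which is a major triad on Cb.
With the third (Eb) in the bass, the chord is in first inversion (figured bass 6).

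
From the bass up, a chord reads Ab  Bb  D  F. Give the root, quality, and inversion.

Reducing to letter names: Ab, Bb, D, F. These stack in thirds as Bb–D–F–Ab — a Bb dominant seventh chord.
Ab is the seventh of Bb dominant seventh; seventh in the bass means third inversion (figured bass 4/2).

Bb dominant seventh, third inversion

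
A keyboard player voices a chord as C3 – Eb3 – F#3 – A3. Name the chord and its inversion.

The distinct note names are C, Eb, F#, A. Stacked in thirds they read F#–A–C–Eb, which is a diminished seventh chord on F#.
With the fifth (C) in the bass, the chord is in second inversion (figured bass 4/3).

F# diminished seventh, second inversion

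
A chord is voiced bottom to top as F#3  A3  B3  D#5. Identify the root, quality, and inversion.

The distinct note names are F#, A, B, D#. Stacked in thirds they read B–D#–F#–A, which is a dominant seventh chord on B.
F# is the fifth of B dominant seventh; fifth in the bass means second inversion (figured bass 4/3).

B dominant seventh, second inversion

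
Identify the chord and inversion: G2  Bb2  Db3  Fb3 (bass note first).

G diminished seventh, root position

The pitch classes G, Bb, Db, Fb arrange in thirds as G–Bb–Db–Fb: a G diminished seventh chord.
With the root (G) in the bass, the chord is in root position (figured bass 7).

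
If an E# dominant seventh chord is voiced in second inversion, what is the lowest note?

The fifth of E# dominant seventh (E#–G##–B#–D#) is B#; that is the bass in second inversion.

B#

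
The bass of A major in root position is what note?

A major is A–C#–E. Root position places the root in the bass: A.

A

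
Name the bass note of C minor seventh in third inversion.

In third inversion the seventh is lowest. For C minor seventh (C–Eb–G–Bb) that is Bb.

Bb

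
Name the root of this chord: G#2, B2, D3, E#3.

The distinct letter names are G#, B, D, E#. Arranged as a stack of thirds they read E#–G#–B–D, so E# is the root (an E# diminished seventh chord).

E#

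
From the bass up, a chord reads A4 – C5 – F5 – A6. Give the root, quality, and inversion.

The distinct note names are A, C, F. Stacked in thirds they read F–A–C, which is a major triad on F.
With the third (A) in the bass, the chord is in first inversion (figured bass 6).

F major, first inversion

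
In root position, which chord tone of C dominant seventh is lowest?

C dominant seventh is C–E–G–Bb. Root position places the root in the bass: C.

C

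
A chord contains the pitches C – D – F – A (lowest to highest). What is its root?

D

Reordering C, D, F, A into stacked thirds gives D–F–A–C; the bottom of that stack, D, is the root.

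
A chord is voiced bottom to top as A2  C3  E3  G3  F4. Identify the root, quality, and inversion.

F major ninth, first inversion

Reducing to letter names: A, C, E, G, F. These stack in thirds as F–A–C–E–G — an F major ninth chord.
A is the third of F major ninth; third in the bass means first inversion.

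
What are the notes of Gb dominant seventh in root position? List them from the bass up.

Spelling Gb dominant seventh: Gb–Bb–Db–Fb. In root position the root is bass, giving Gb, Bb, Db, Fb from the bottom.

Gb, Bb, Db, Fb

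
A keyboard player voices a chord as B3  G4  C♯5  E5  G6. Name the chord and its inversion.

C# half-diminished seventh, third inversion

The distinct note names are B, G, C#, E. Stacked in thirds they read C#–E–G–B, which is a half-diminished seventh chord on C#.
B is the seventh of C# half-diminished seventh; seventh in the bass means third inversion (figured bass 4/2).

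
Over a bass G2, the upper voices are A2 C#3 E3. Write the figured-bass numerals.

4/2

The notes G, A, C#, E stack in thirds as A–C#–E–G — an A dominant seventh chord. The bass G is the seventh, so this is third inversion: figured 4/2.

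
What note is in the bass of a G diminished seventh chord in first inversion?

G diminished seventh is G–Bb–Db–Fb. First inversion places the third in the bass: Bb.

Bb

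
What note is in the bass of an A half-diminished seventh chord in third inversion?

G

A half-diminished seventh is A–C–Eb–G. Third inversion places the seventh in the bass: G.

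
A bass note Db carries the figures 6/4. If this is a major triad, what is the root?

Gb

The figures 6/4 mean the fifth of the chord is in the bass. If Db is the fifth of a major triad, the root is Gb (chord tones Gb–Bb–Db).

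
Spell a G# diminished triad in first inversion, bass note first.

The chord tones are G#–B–D. With the third (B) lowest for first inversion: B, D, G#.

B, D, G#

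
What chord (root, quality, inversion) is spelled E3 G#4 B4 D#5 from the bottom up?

Reducing to letter names: E, G#, B, D#. These stack in thirds as E–G#–B–D# — an E major seventh chord.
With the root (E) in the bass, the chord is in root position (figured bass 7).

E major seventh, root position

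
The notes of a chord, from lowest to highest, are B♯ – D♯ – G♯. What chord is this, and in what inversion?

G# major, first inversion

The pitch classes B#, D#, G# arrange in thirds as G#–B#–D#: a G# major triad.
The lowest note is B#, the third of the chord, so this is first inversion (figured bass 6).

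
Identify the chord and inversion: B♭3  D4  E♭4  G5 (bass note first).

The pitch classes Bb, D, Eb, G arrange in thirds as Eb–G–Bb–D: an Eb major seventh chord.
Bb is the fifth of Eb major seventh; fifth in the bass means second inversion (figured bass 4/3).

Eb major seventh, second inversion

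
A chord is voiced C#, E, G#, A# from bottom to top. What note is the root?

Reordering C#, E, G#, A# into stacked thirds gives A#–C#–E–G#; the bottom of that stack, A#, is the root.

A#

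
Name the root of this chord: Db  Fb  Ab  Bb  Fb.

Bb

The distinct letter names are Db, Fb, Ab, Bb. Arranged as a stack of thirds they read Bb–Db–Fb–Ab, so Bb is the root (a Bb half-diminished seventh chord).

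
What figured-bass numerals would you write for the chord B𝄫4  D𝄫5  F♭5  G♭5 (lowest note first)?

6/5

The notes Bbb, Dbb, Fb, Gb stack in thirds as Gb–Bbb–Dbb–Fb — a Gb half-diminished seventh chord. The bass Bbb is the third, so this is first inversion: figured 6/5.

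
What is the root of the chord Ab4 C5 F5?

F

The distinct letter names are Ab, C, F. Arranged as a stack of thirds they read F–Ab–C, so F is the root (an F minor triad).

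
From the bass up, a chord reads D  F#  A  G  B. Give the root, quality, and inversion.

G major ninth, second inversion

The pitch classes D, F#, A, G, B arrange in thirds as G–B–D–F#–A: a G major ninth chord.
The lowest note is D, the fifth of the chord, so this is second inversion.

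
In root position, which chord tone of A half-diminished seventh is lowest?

The root of A half-diminished seventh (A–C–Eb–G) is A; that is the bass in root position.

A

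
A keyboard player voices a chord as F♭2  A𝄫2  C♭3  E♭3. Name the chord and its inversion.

Fb minor-major seventh, root position

Reducing to letter names: Fb, Abb, Cb, Eb. These stack in thirds as Fb–Abb–Cb–Eb — an Fb minor-major seventh chord.
The lowest note is Fb, the root of the chord, so this is root position (figured bass 7).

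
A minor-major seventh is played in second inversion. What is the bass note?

In second inversion the fifth is lowest. For A minor-major seventh (A–C–E–G#) that is E.

E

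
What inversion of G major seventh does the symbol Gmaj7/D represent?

Gmaj7/D means G major seventh with D in the bass. D is the fifth of G major seventh (G–B–D–F#), so this is second inversion.

second inversion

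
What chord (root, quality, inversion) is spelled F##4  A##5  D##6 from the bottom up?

D## minor, first inversion

Reducing to letter names: F##, A##, D##. These stack in thirds as D##–F##–A## — a D## minor triad.
The lowest note is F##, the third of the chord, so this is first inversion (figured bass 6).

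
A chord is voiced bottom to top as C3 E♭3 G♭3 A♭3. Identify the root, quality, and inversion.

The pitch classes C, Eb, Gb, Ab arrange in thirds as Ab–C–Eb–Gb: an Ab dominant seventh chord.
The lowest note is C, the third of the chord, so this is first inversion (figured bass 6/5).

Ab dominant seventh, first inversion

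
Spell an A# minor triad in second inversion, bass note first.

E#, A#, C#

A# minor is A#–C#–E#. Second inversion puts the fifth (E#) in the bass, with the remaining tones above: E#, A#, C#.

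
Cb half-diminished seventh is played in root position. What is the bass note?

Cb

Cb half-diminished seventh is Cb–Ebb–Gbb–Bbb. Root position places the root in the bass: Cb.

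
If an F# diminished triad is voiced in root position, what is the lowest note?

F#

In root position the root is lowest. For F# diminished (F#–A–C) that is F#.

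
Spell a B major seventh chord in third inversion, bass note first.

B major seventh is B–D#–F#–A#. Third inversion puts the seventh (A#) in the bass, with the remaining tones above: A#, B, D#, F#.

A#, B, D#, F#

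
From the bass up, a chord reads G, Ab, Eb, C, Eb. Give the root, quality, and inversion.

Ab major seventh, third inversion

The pitch classes G, Ab, Eb, C arrange in thirds as Ab–C–Eb–G: an Ab major seventh chord.
With the seventh (G) in the bass, the chord is in third inversion (figured bass 4/2).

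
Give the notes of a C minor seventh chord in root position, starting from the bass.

Spelling C minor seventh: C–Eb–G–Bb. In root position the root is bass, giving C, Eb, G, Bb from the bottom.

C, Eb, G, Bb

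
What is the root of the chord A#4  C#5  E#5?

The distinct letter names are A#, C#, E#. Arranged as a stack of thirds they read A#–C#–E#, so A# is the root (an A# minor triad).

A#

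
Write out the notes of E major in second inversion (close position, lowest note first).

B, E, G#

E major is E–G#–B. Second inversion puts the fifth (B) in the bass, with the remaining tones above: B, E, G#.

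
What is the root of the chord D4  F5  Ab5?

The distinct letter names are D, F, Ab. Arranged as a stack of thirds they read D–F–Ab, so D is the root (a D diminished triad).

D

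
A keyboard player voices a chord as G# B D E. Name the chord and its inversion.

E dominant seventh, first inversion

Reducing to letter names: G#, B, D, E. These stack in thirds as E–G#–B–D — an E dominant seventh chord.
With the third (G#) in the bass, the chord is in first inversion (figured bass 6/5).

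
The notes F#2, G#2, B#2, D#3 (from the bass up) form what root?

G#

Reordering F#, G#, B#, D# into stacked thirds gives G#–B#–D#–F#; the bottom of that stack, G#, is the root.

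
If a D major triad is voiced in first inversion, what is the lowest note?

D major is D–F#–A. First inversion places the third in the bass: F#.

F#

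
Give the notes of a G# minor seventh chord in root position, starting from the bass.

G#, B, D#, F#

Spelling G# minor seventh: G#–B–D#–F#. In root position the root is bass, giving G#, B, D#, F# from the bottom.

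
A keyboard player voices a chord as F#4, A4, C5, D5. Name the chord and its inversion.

The distinct note names are F#, A, C, D. Stacked in thirds they read D–F#–A–C, which is a dominant seventh chord on D.
The lowest note is F#, the third of the chord, so this is first inversion (figured bass 6/5).

D dominant seventh, first inversion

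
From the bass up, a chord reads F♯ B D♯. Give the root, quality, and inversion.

The distinct note names are F#, B, D#. Stacked in thirds they read B–D#–F#, which is a major triad on B.
The lowest note is F#, the fifth of the chord, so this is second inversion (figured bass 6/4).

B major, second inversion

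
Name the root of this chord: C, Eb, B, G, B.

C, Eb, B, G are the tones of a C minor-major seventh chord (C–Eb–G–B), making C the root.

C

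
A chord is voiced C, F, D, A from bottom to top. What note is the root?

D

C, F, D, A are the tones of a D minor seventh chord (D–F–A–C), making D the root.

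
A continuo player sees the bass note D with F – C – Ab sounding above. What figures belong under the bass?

7

The notes D, F, C, Ab stack in thirds as D–F–Ab–C — a D half-diminished seventh chord. The bass D is the root, so this is root position: figured 7.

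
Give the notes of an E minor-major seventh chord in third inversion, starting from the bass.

Spelling E minor-major seventh: E–G–B–D#. In third inversion the seventh is bass, giving D#, E, G, B from the bottom.

D#, E, G, B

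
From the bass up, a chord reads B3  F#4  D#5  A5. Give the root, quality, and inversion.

Reducing to letter names: B, F#, D#, A. These stack in thirds as B–D#–F#–A — a B dominant seventh chord.
B is the root of B dominant seventh; root in the bass means root position (figured bass 7).

B dominant seventh, root position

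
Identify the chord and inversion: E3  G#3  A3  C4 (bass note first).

A minor-major seventh, second inversion

The distinct note names are E, G#, A, C. Stacked in thirds they read A–C–E–G#, which is a minor-major seventh chord on A.
E is the fifth of A minor-major seventh; fifth in the bass means second inversion (figured bass 4/3).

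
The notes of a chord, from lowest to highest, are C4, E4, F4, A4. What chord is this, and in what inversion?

The distinct note names are C, E, F, A. Stacked in thirds they read F–A–C–E, which is a major seventh chord on F.
With the fifth (C) in the bass, the chord is in second inversion (figured bass 4/3).

F major seventh, second inversion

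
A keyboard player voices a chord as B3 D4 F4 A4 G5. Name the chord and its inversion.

The pitch classes B, D, F, A, G arrange in thirds as G–B–D–F–A: a G dominant ninth chord.
The lowest note is B, the third of the chord, so this is first inversion.

G dominant ninth, first inversion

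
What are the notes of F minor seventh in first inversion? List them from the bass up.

Ab, C, Eb, F

The chord tones are F–Ab–C–Eb. With the third (Ab) lowest for first inversion: Ab, C, Eb, F.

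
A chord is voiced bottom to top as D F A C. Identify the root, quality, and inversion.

D minor seventh, root position

The distinct note names are D, F, A, C. Stacked in thirds they read D–F–A–C, which is a minor seventh chord on D.
D is the root of D minor seventh; root in the bass means root position (figured bass 7).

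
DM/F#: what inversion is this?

DM/F# means D major with F# in the bass. F# is the third of D major (D–F#–A), so this is first inversion.

first inversion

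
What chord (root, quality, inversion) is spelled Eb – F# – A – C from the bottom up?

F# diminished seventh, third inversion

The distinct note names are Eb, F#, A, C. Stacked in thirds they read F#–A–C–Eb, which is a diminished seventh chord on F#.
Eb is the seventh of F# diminished seventh; seventh in the bass means third inversion (figured bass 4/2).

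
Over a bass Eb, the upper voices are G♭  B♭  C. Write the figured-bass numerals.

The notes Eb, Gb, Bb, C stack in thirds as C–Eb–Gb–Bb — a C half-diminished seventh chord. The bass Eb is the third, so this is first inversion: figured 6/5.

6/5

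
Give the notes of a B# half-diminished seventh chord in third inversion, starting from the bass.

The chord tones are B#–D#–F#–A#. With the seventh (A#) lowest for third inversion: A#, B#, D#, F#.

A#, B#, D#, F#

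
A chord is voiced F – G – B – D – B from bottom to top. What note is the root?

F, G, B, D are the tones of a G dominant seventh chord (G–B–D–F), making G the root.

G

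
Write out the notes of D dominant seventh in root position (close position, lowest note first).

D, F#, A, C

D dominant seventh is D–F#–A–C. Root position puts the root (D) in the bass, with the remaining tones above: D, F#, A, C.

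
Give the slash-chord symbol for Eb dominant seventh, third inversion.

Third inversion of Eb dominant seventh has the seventh (Db) in the bass. As a slash chord: Eb7/Db.

Eb7/Db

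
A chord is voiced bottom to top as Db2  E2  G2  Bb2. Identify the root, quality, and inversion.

E diminished seventh, third inversion

The pitch classes Db, E, G, Bb arrange in thirds as E–G–Bb–Db: an E diminished seventh chord.
Db is the seventh of E diminished seventh; seventh in the bass means third inversion (figured bass 4/2).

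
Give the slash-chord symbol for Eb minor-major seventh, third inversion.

Third inversion of Eb minor-major seventh has the seventh (D) in the bass. As a slash chord: Ebm(maj7)/D.

Ebm(maj7)/D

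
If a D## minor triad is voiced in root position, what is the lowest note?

In root position the root is lowest. For D## minor (D##–F##–A##) that is D##.

D##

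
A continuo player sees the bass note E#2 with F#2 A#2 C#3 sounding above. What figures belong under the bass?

4/2

The notes E#, F#, A#, C# stack in thirds as F#–A#–C#–E# — an F# major seventh chord. The bass E# is the seventh, so this is third inversion: figured 4/2.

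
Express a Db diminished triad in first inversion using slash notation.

First inversion of Db diminished has the third (Fb) in the bass. As a slash chord: Dbdim/Fb.

Dbdim/Fb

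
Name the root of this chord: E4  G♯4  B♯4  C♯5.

C#

E, G#, B#, C# are the tones of a C# minor-major seventh chord (C#–E–G#–B#), making C# the root.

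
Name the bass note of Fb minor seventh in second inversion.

In second inversion the fifth is lowest. For Fb minor seventh (Fb–Abb–Cb–Ebb) that is Cb.

Cb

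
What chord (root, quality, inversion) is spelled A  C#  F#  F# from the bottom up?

Reducing to letter names: A, C#, F#. These stack in thirds as F#–A–C# — an F# minor triad.
The lowest note is A, the third of the chord, so this is first inversion (figured bass 6).

F# minor, first inversion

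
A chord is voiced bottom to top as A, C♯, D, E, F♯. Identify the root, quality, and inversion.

The distinct note names are A, C#, D, E, F#. Stacked in thirds they read D–F#–A–C#–E, which is a major ninth chord on D.
A is the fifth of D major ninth; fifth in the bass means second inversion.

D major ninth, second inversion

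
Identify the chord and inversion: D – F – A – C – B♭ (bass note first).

Bb major ninth, first inversion

The distinct note names are D, F, A, C, Bb. Stacked in thirds they read Bb–D–F–A–C, which is a major ninth chord on Bb.
The lowest note is D, the third of the chord, so this is first inversion.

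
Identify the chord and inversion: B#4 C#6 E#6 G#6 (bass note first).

The pitch classes B#, C#, E#, G# arrange in thirds as C#–E#–G#–B#: a C# major seventh chord.
The lowest note is B#, the seventh of the chord, so this is third inversion (figured bass 4/2).

C# major seventh, third inversion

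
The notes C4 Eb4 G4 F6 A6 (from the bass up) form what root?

F

C, Eb, G, F, A are the tones of an F dominant ninth chord (F–A–C–Eb–G), making F the root.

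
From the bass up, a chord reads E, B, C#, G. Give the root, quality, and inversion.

C# half-diminished seventh, first inversion

Reducing to letter names: E, B, C#, G. These stack in thirds as C#–E–G–B — a C# half-diminished seventh chord.
The lowest note is E, the third of the chord, so this is first inversion (figured bass 6/5).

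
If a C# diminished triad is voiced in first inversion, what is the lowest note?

The third of C# diminished (C#–E–G) is E; that is the bass in first inversion.

E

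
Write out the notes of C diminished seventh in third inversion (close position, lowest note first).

Bbb, C, Eb, Gb

C diminished seventh is C–Eb–Gb–Bbb. Third inversion puts the seventh (Bbb) in the bass, with the remaining tones above: Bbb, C, Eb, Gb.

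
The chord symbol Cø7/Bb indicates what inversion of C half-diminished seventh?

Cø7/Bb means C half-diminished seventh with Bb in the bass. Bb is the seventh of C half-diminished seventh (C–Eb–Gb–Bb), so this is third inversion.

third inversion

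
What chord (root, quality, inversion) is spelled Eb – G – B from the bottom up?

Eb augmented, root position

Reducing to letter names: Eb, G, B. These stack in thirds as Eb–G–B — an Eb augmented triad.
With the root (Eb) in the bass, the chord is in root position (figured bass 5/3).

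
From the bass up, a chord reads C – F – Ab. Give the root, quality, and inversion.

The distinct note names are C, F, Ab. Stacked in thirds they read F–Ab–C, which is a minor triad on F.
With the fifth (C) in the bass, the chord is in second inversion (figured bass 6/4).

F minor, second inversion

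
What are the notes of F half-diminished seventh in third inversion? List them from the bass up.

Eb, F, Ab, Cb

F half-diminished seventh is F–Ab–Cb–Eb. Third inversion puts the seventh (Eb) in the bass, with the remaining tones above: Eb, F, Ab, Cb.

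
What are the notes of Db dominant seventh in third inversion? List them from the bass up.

Db dominant seventh is Db–F–Ab–Cb. Third inversion puts the seventh (Cb) in the bass, with the remaining tones above: Cb, Db, F, Ab.

Cb, Db, F, Ab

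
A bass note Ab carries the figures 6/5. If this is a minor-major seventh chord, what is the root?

F

The figures 6/5 mean the third of the chord is in the bass. If Ab is the third of a minor-major seventh chord, the root is F (chord tones F–Ab–C–E).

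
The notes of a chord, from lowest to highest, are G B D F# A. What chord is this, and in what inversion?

The pitch classes G, B, D, F#, A arrange in thirds as G–B–D–F#–A: a G major ninth chord.
The lowest note is G, the root of the chord, so this is root position.

G major ninth, root position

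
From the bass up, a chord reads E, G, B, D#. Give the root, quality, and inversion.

E minor-major seventh, root position

Reducing to letter names: E, G, B, D#. These stack in thirds as E–G–B–D# — an E minor-major seventh chord.
With the root (E) in the bass, the chord is in root position (figured bass 7).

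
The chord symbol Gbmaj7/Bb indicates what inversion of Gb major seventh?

first inversion

Gbmaj7/Bb means Gb major seventh with Bb in the bass. Bb is the third of Gb major seventh (Gb–Bb–Db–F), so this is first inversion.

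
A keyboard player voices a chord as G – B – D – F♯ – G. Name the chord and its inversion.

G major seventh, root position

Reducing to letter names: G, B, D, F#. These stack in thirds as G–B–D–F# — a G major seventh chord.
With the root (G) in the bass, the chord is in root position (figured bass 7).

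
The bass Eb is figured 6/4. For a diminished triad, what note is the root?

The figures 6/4 mean the fifth of the chord is in the bass. If Eb is the fifth of a diminished triad, the root is A (chord tones A–C–Eb).

A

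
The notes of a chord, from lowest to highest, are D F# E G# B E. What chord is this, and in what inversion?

Reducing to letter names: D, F#, E, G#, B. These stack in thirds as E–G#–B–D–F# — an E dominant ninth chord.
D is the seventh of E dominant ninth; seventh in the bass means third inversion.

E dominant ninth, third inversion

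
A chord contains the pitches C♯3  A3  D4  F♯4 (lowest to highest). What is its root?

Reordering C#, A, D, F# into stacked thirds gives D–F#–A–C#; the bottom of that stack, D, is the root.

D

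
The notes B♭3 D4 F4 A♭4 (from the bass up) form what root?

Bb, D, F, Ab are the tones of a Bb dominant seventh chord (Bb–D–F–Ab), making Bb the root.

Bb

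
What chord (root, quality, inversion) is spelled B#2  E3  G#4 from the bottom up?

Reducing to letter names: B#, E, G#. These stack in thirds as E–G#–B# — an E augmented triad.
With the fifth (B#) in the bass, the chord is in second inversion (figured bass 6/4).

E augmented, second inversion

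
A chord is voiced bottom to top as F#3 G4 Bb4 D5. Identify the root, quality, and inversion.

G minor-major seventh, third inversion

The pitch classes F#, G, Bb, D arrange in thirds as G–Bb–D–F#: a G minor-major seventh chord.
With the seventh (F#) in the bass, the chord is in third inversion (figured bass 4/2).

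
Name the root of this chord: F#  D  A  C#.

D

The distinct letter names are F#, D, A, C#. Arranged as a stack of thirds they read D–F#–A–C#, so D is the root (a D major seventh chord).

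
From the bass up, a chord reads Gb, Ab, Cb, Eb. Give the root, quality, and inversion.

Ab minor seventh, third inversion

The pitch classes Gb, Ab, Cb, Eb arrange in thirds as Ab–Cb–Eb–Gb: an Ab minor seventh chord.
With the seventh (Gb) in the bass, the chord is in third inversion (figured bass 4/2).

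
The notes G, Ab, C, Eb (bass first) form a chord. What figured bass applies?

The notes G, Ab, C, Eb stack in thirds as Ab–C–Eb–G — an Ab major seventh chord. The bass G is the seventh, so this is third inversion: figured 4/2.

4/2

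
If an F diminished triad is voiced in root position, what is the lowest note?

F

F diminished is F–Ab–Cb. Root position places the root in the bass: F.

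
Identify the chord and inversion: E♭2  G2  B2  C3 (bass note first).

The distinct note names are Eb, G, B, C. Stacked in thirds they read C–Eb–G–B, which is a minor-major seventh chord on C.
The lowest note is Eb, the third of the chord, so this is first inversion (figured bass 6/5).

C minor-major seventh, first inversion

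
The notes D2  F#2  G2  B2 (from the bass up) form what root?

G

D, F#, G, B are the tones of a G major seventh chord (G–B–D–F#), making G the root.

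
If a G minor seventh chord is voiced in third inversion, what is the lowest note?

F

The seventh of G minor seventh (G–Bb–D–F) is F; that is the bass in third inversion.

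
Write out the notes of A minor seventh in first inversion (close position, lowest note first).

C, E, G, A

A minor seventh is A–C–E–G. First inversion puts the third (C) in the bass, with the remaining tones above: C, E, G, A.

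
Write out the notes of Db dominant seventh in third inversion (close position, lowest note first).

Cb, Db, F, Ab

Db dominant seventh is Db–F–Ab–Cb. Third inversion puts the seventh (Cb) in the bass, with the remaining tones above: Cb, Db, F, Ab.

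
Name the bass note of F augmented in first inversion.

In first inversion the third is lowest. For F augmented (F–A–C#) that is A.

A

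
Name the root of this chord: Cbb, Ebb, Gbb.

Reordering Cbb, Ebb, Gbb into stacked thirds gives Cbb–Ebb–Gbb; the bottom of that stack, Cbb, is the root.

Cbb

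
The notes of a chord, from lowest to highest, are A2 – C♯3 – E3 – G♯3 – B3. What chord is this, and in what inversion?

A major ninth, root position

Reducing to letter names: A, C#, E, G#, B. These stack in thirds as A–C#–E–G#–B — an A major ninth chord.
A is the root of A major ninth; root in the bass means root position.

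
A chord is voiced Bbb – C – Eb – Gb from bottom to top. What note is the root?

C

The distinct letter names are Bbb, C, Eb, Gb. Arranged as a stack of thirds they read C–Eb–Gb–Bbb, so C is the root (a C diminished seventh chord).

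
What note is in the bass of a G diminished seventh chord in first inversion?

Bb

The third of G diminished seventh (G–Bb–Db–Fb) is Bb; that is the bass in first inversion.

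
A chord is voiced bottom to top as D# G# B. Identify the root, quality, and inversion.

Reducing to letter names: D#, G#, B. These stack in thirds as G#–B–D# — a G# minor triad.
The lowest note is D#, the fifth of the chord, so this is second inversion (figured bass 6/4).

G# minor, second inversion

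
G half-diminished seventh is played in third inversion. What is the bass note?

F

G half-diminished seventh is G–Bb–Db–F. Third inversion places the seventh in the bass: F.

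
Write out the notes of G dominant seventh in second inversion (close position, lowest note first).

D, F, G, B

G dominant seventh is G–B–D–F. Second inversion puts the fifth (D) in the bass, with the remaining tones above: D, F, G, B.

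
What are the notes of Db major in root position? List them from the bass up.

Spelling Db major: Db–F–Ab. In root position the root is bass, giving Db, F, Ab from the bottom.

Db, F, Ab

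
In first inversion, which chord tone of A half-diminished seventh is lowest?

In first inversion the third is lowest. For A half-diminished seventh (A–C–Eb–G) that is C.

C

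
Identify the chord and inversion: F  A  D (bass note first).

The pitch classes F, A, D arrange in thirds as D–F–A: a D minor triad.
The lowest note is F, the third of the chord, so this is first inversion (figured bass 6).

D minor, first inversion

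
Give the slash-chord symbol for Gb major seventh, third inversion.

Gbmaj7/F

Third inversion of Gb major seventh has the seventh (F) in the bass. As a slash chord: Gbmaj7/F.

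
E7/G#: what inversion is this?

E7/G# means E dominant seventh with G# in the bass. G# is the third of E dominant seventh (E–G#–B–D), so this is first inversion.

first inversion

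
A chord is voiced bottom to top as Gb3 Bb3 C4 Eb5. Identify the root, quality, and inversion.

C half-diminished seventh, second inversion

Reducing to letter names: Gb, Bb, C, Eb. These stack in thirds as C–Eb–Gb–Bb — a C half-diminished seventh chord.
The lowest note is Gb, the fifth of the chord, so this is second inversion (figured bass 4/3).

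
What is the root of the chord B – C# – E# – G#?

The distinct letter names are B, C#, E#, G#. Arranged as a stack of thirds they read C#–E#–G#–B, so C# is the root (a C# dominant seventh chord).

C#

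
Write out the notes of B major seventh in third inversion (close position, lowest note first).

A#, B, D#, F#

The chord tones are B–D#–F#–A#. With the seventh (A#) lowest for third inversion: A#, B, D#, F#.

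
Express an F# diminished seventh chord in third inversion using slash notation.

F#dim7/Eb

Third inversion of F# diminished seventh has the seventh (Eb) in the bass. As a slash chord: F#dim7/Eb.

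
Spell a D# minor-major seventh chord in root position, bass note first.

D#, F#, A#, C##

Spelling D# minor-major seventh: D#–F#–A#–C##. In root position the root is bass, giving D#, F#, A#, C## from the bottom.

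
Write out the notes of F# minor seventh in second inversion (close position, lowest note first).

F# minor seventh is F#–A–C#–E. Second inversion puts the fifth (C#) in the bass, with the remaining tones above: C#, E, F#, A.

C#, E, F#, A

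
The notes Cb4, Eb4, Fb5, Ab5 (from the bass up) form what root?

Fb

The distinct letter names are Cb, Eb, Fb, Ab. Arranged as a stack of thirds they read Fb–Ab–Cb–Eb, so Fb is the root (an Fb major seventh chord).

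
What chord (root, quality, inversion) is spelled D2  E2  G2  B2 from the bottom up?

Reducing to letter names: D, E, G, B. These stack in thirds as E–G–B–D — an E minor seventh chord.
D is the seventh of E minor seventh; seventh in the bass means third inversion (figured bass 4/2).

E minor seventh, third inversion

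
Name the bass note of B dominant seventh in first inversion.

D#

In first inversion the third is lowest. For B dominant seventh (B–D#–F#–A) that is D#.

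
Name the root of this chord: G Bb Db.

G

Reordering G, Bb, Db into stacked thirds gives G–Bb–Db; the bottom of that stack, G, is the root.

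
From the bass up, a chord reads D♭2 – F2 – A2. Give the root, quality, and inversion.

Db augmented, root position

The pitch classes Db, F, A arrange in thirds as Db–F–A: a Db augmented triad.
The lowest note is Db, the root of the chord, so this is root position (figured bass 5/3).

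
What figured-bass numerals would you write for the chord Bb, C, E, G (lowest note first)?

4/2

The notes Bb, C, E, G stack in thirds as C–E–G–Bb — a C dominant seventh chord. The bass Bb is the seventh, so this is third inversion: figured 4/2.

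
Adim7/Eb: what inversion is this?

Adim7/Eb means A diminished seventh with Eb in the bass. Eb is the fifth of A diminished seventh (A–C–Eb–Gb), so this is second inversion.

second inversion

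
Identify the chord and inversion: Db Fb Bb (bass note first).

The pitch classes Db, Fb, Bb arrange in thirds as Bb–Db–Fb: a Bb diminished triad.
With the third (Db) in the bass, the chord is in first inversion (figured bass 6).

Bb diminished, first inversion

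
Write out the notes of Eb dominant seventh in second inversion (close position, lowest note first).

Bb, Db, Eb, G

Eb dominant seventh is Eb–G–Bb–Db. Second inversion puts the fifth (Bb) in the bass, with the remaining tones above: Bb, Db, Eb, G.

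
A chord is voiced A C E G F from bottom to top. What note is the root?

Reordering A, C, E, G, F into stacked thirds gives F–A–C–E–G; the bottom of that stack, F, is the root.

F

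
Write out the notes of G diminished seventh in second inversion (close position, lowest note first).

The chord tones are G–Bb–Db–Fb. With the fifth (Db) lowest for second inversion: Db, Fb, G, Bb.

Db, Fb, G, Bb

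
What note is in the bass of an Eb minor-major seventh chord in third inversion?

Eb minor-major seventh is Eb–Gb–Bb–D. Third inversion places the seventh in the bass: D.

D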